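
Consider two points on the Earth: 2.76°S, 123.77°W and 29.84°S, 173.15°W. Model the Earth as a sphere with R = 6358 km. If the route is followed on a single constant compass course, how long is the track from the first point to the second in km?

6007 km

Rhumb course C = atan2(Δλ, Δψ) with Δψ = ln[tan(π/4+φ₂/2)/tan(π/4+φ₁/2)] = -0.4979, Δλ = -0.8618 → C = 239.98°
d = R·|Δφ| / |cos C| = 6358·0.47264 / 0.50023 = 6007 km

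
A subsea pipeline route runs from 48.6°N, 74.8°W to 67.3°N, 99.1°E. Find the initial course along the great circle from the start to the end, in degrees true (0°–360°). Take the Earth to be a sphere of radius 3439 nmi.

θ = atan2( sin Δλ·cos φ₂ ,  cos φ₁ sin φ₂ − sin φ₁ cos φ₂ cos Δλ )
  = atan2(+0.0410, +0.8979) = 2.61°

2.6°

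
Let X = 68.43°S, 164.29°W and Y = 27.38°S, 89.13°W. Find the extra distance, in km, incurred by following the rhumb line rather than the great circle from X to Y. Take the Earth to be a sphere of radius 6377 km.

Great circle: cos σ = sin φ₁ sin φ₂ + cos φ₁ cos φ₂ cos Δλ,  σ = 1.0341 rad → d_gc = 6594.5 km
Rhumb line: Δψ = +1.1610, q = Δφ/Δψ = 0.6171, d_rh = R√(Δφ²+q²Δλ²) = 6893.7 km
Excess = 6893.7 − 6594.5 = 299.2 ≈ 299 km

299 km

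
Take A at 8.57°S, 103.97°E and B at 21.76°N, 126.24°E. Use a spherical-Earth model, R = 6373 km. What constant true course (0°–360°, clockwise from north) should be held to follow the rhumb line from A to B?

35.8°

Meridional parts: M(φ₁)=-0.1501, M(φ₂)=+0.3893 → ΔM = +0.5394;  Δλ = +0.3887 rad
tan C = Δλ / ΔM = +0.7206 → C = 35.78°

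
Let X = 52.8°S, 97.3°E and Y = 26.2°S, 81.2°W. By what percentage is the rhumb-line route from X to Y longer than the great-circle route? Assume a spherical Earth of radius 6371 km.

36.0%

Great circle: σ = 1.7626 rad → d_gc = Rσ = 11229.5 km
Rhumb: Δφ = +0.4643, Δλ = -3.1154, Δψ = +0.6149, q = Δφ/Δψ = 0.7550 → d_rh = R√(Δφ²+q²Δλ²) = 15273.7 km
Excess = (15273.7 − 11229.5) / 11229.5 = 4044.2 / 11229.5 = 36.01% ≈ 36.0%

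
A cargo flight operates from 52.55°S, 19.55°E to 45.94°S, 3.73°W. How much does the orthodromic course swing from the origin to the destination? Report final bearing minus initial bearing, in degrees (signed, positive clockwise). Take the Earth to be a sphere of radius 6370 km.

At departure: θ₁ = atan2(sin Δλ cos φ₂, cos φ₁ sin φ₂ − sin φ₁ cos φ₂ cos Δλ) = 284.32°
At arrival: θ₂ = atan2(sin Δλ cos φ₁, −cos φ₂ sin φ₁ + sin φ₂ cos φ₁ cos Δλ) = 302.09°
Δθ = θ₂ − θ₁ = +17.8°

+17.8°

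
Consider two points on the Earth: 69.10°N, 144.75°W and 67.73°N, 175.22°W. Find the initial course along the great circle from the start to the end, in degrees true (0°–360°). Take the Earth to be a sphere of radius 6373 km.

θ = atan2( sin Δλ·cos φ₂ ,  cos φ₁ sin φ₂ − sin φ₁ cos φ₂ cos Δλ )
  = atan2(-0.1922, +0.0250) = 277.41°

277.4°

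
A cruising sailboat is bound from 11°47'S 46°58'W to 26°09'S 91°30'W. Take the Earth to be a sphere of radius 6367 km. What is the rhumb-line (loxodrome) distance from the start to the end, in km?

4931 km

Δψ = ln[tan(π/4+φ₂/2)/tan(π/4+φ₁/2)] = -0.2660;  Δφ = -0.2507 rad,  Δλ = -0.7773 rad
q = Δφ/Δψ = 0.9426
d = R·√(Δφ² + q²Δλ²) = 6367·0.77439 = 4931 km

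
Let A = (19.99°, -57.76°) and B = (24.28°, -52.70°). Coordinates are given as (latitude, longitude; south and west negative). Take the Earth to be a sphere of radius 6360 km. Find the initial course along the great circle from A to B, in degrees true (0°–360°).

46.6°

N = sin Δλ·cos φ₂ = +0.0804;  D = cos φ₁ sin φ₂ − sin φ₁ cos φ₂ cos Δλ = +0.0760
initial course = atan2(N, D) = 46.60°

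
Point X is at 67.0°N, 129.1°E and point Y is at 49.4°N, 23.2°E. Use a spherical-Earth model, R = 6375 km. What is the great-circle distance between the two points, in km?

5675 km

Haversine: a = sin²(Δφ/2)+cos φ₁ cos φ₂ sin²(Δλ/2) = 0.18537;  σ = 2·atan2(√a,√(1−a))
σ = 51.005° → d = Rσ = 6375·0.89021 = 5675 km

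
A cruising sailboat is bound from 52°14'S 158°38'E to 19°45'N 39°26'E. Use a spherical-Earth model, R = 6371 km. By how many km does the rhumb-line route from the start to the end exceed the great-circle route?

Great circle: cos σ = sin φ₁ sin φ₂ + cos φ₁ cos φ₂ cos Δλ,  σ = 2.1512 rad → d_gc = 13705.1 km
Rhumb line: Δψ = +1.4245, q = Δφ/Δψ = 0.8819, d_rh = R√(Δφ²+q²Δλ²) = 14167.3 km
Excess = 14167.3 − 13705.1 = 462.2 ≈ 462 km

462 km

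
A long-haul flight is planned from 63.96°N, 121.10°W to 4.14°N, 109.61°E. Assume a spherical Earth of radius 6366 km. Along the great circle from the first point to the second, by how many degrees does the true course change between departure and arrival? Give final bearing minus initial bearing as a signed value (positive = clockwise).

-107.5°

Initial bearing θ₁ = atan2(sin Δλ cos φ₂, cos φ₁ sin φ₂ − sin φ₁ cos φ₂ cos Δλ) = 307.82°
Final bearing θ₂ = (initial bearing from the destination back to the start) + 180° = 200.35°
Δθ = θ₂ − θ₁ = -107.5°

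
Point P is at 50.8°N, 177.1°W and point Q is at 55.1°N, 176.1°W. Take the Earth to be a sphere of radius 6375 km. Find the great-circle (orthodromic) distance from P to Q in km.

Haversine: a = sin²(Δφ/2)+cos φ₁ cos φ₂ sin²(Δλ/2) = 0.00143;  σ = 2·atan2(√a,√(1−a))
σ = 4.342° → d = Rσ = 6375·0.07578 = 483 km

483 km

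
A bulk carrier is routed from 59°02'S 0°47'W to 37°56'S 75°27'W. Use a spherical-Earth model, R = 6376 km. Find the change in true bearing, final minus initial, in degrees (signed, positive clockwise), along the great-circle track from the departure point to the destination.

+60.3°

Initial bearing θ₁ = atan2(sin Δλ cos φ₂, cos φ₁ sin φ₂ − sin φ₁ cos φ₂ cos Δλ) = 259.76°
Final bearing θ₂ = (initial bearing from the destination back to the start) + 180° = 320.06°
Δθ = θ₂ − θ₁ = +60.3°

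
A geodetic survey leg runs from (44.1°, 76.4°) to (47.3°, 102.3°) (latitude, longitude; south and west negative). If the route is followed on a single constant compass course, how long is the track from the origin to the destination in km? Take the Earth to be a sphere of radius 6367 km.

2041 km

Δψ = ln[tan(π/4+φ₂/2)/tan(π/4+φ₁/2)] = +0.0800;  Δφ = +0.0559 rad,  Δλ = +0.4520 rad
q = Δφ/Δψ = 0.6981
d = R·√(Δφ² + q²Δλ²) = 6367·0.32049 = 2041 km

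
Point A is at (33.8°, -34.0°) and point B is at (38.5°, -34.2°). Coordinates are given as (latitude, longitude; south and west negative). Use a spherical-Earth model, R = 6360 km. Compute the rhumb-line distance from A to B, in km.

522 km

Δψ = ln[tan(π/4+φ₂/2)/tan(π/4+φ₁/2)] = +0.1016;  Δφ = +0.0820 rad,  Δλ = -0.0035 rad
q = Δφ/Δψ = 0.8070
d = R·√(Δφ² + q²Δλ²) = 6360·0.08208 = 522 km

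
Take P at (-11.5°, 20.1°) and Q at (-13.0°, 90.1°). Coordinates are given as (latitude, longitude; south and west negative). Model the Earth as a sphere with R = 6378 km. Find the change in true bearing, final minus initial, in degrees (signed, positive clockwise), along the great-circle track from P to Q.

Initial bearing θ₁ = atan2(sin Δλ cos φ₂, cos φ₁ sin φ₂ − sin φ₁ cos φ₂ cos Δλ) = 99.55°
Final bearing θ₂ = (initial bearing from the destination back to the start) + 180° = 82.64°
Δθ = θ₂ − θ₁ = -16.9°

-16.9°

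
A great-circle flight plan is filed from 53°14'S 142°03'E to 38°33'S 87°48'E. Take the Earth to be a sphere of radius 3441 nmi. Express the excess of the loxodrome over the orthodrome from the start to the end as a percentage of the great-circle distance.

Great circle: σ = 0.6877 rad → d_gc = Rσ = 2366.3 nmi
Rhumb: Δφ = +0.2563, Δλ = -0.9468, Δψ = +0.3714, q = Δφ/Δψ = 0.6900 → d_rh = R√(Δφ²+q²Δλ²) = 2414.9 nmi
Excess = (2414.9 − 2366.3) / 2366.3 = 48.6 / 2366.3 = 2.054% ≈ 2.1%

2.1%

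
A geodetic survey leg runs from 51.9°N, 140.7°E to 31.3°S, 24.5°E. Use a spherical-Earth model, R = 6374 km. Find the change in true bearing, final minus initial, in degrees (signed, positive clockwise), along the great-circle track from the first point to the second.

At departure: θ₁ = atan2(sin Δλ cos φ₂, cos φ₁ sin φ₂ − sin φ₁ cos φ₂ cos Δλ) = 268.23°
At arrival: θ₂ = atan2(sin Δλ cos φ₁, −cos φ₂ sin φ₁ + sin φ₂ cos φ₁ cos Δλ) = 226.20°
Δθ = θ₂ − θ₁ = -42.0°

-42.0°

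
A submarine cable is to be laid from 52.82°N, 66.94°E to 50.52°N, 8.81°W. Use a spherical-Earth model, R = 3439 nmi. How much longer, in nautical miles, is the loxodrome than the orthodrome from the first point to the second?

133 nmi

Great circle: cos σ = sin φ₁ sin φ₂ + cos φ₁ cos φ₂ cos Δλ,  σ = 0.7819 rad → d_gc = 2689.1 nmi
Rhumb line: Δψ = -0.0647, q = Δφ/Δψ = 0.6200, d_rh = R√(Δφ²+q²Δλ²) = 2822.4 nmi
Excess = 2822.4 − 2689.1 = 133.3 ≈ 133 nmi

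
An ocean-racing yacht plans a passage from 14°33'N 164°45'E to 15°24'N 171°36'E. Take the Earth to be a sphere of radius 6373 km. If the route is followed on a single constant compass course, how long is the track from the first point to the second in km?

742 km

Rhumb course C = atan2(Δλ, Δψ) with Δψ = ln[tan(π/4+φ₂/2)/tan(π/4+φ₁/2)] = +0.0154, Δλ = +0.1196 → C = 82.68°
d = R·|Δφ| / |cos C| = 6373·0.01484 / 0.12740 = 742 km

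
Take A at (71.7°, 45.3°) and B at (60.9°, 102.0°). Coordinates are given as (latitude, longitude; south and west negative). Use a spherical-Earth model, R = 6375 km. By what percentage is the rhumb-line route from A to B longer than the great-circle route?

Great circle: σ = 0.4192 rad → d_gc = Rσ = 2672.3 km
Rhumb: Δφ = -0.1885, Δλ = +0.9896, Δψ = -0.4771, q = Δφ/Δψ = 0.3951 → d_rh = R√(Δφ²+q²Δλ²) = 2767.0 km
Excess = (2767.0 − 2672.3) / 2672.3 = 94.7 / 2672.3 = 3.54% ≈ 3.5%

3.5%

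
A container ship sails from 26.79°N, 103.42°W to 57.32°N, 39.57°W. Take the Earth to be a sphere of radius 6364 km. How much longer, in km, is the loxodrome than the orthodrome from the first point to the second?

156 km

Great circle: cos σ = sin φ₁ sin φ₂ + cos φ₁ cos φ₂ cos Δλ,  σ = 0.9375 rad → d_gc = 5966.3 km
Rhumb line: Δψ = +0.7414, q = Δφ/Δψ = 0.7187, d_rh = R√(Δφ²+q²Δλ²) = 6122.2 km
Excess = 6122.2 − 5966.3 = 155.9 ≈ 156 km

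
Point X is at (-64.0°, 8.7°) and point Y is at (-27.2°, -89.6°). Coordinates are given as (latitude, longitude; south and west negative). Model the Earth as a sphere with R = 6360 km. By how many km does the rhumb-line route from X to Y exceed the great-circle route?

600 km

Great circle: cos σ = sin φ₁ sin φ₂ + cos φ₁ cos φ₂ cos Δλ,  σ = 1.2084 rad → d_gc = 7685.2 km
Rhumb line: Δψ = +0.9723, q = Δφ/Δψ = 0.6606, d_rh = R√(Δφ²+q²Δλ²) = 8285.2 km
Excess = 8285.2 − 7685.2 = 600.0 ≈ 600 km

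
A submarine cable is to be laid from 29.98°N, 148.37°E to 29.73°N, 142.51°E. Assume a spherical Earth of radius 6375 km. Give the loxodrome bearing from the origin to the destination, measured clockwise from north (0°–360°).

Meridional parts: M(φ₁)=+0.5489, M(φ₂)=+0.5439 → ΔM = -0.0050;  Δλ = -0.1023 rad
tan C = Δλ / ΔM = +20.3292 → C = 267.18°

267.2°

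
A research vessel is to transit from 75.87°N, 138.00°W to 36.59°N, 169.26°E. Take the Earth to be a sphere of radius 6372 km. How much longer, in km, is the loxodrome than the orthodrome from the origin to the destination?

Great circle: cos σ = sin φ₁ sin φ₂ + cos φ₁ cos φ₂ cos Δλ,  σ = 0.8000 rad → d_gc = 5097.47 km
Rhumb line: Δψ = -1.4009, q = Δφ/Δψ = 0.4894, d_rh = R√(Δφ²+q²Δλ²) = 5227.01 km
Excess = 5227.01 − 5097.47 = 129.54 ≈ 130 km

130 km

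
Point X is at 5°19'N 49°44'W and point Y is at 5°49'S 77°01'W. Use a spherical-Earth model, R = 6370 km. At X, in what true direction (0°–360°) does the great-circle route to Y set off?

N = sin Δλ·cos φ₂ = -0.4560;  D = cos φ₁ sin φ₂ − sin φ₁ cos φ₂ cos Δλ = -0.1828
initial course = atan2(N, D) = 248.15°

248.2°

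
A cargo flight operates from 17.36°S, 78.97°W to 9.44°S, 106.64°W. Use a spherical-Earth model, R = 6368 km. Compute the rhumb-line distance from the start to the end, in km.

Rhumb course C = atan2(Δλ, Δψ) with Δψ = ln[tan(π/4+φ₂/2)/tan(π/4+φ₁/2)] = +0.1422, Δλ = -0.4829 → C = 286.41°
d = R·|Δφ| / |cos C| = 6368·0.13823 / 0.28251 = 3116 km

3116 km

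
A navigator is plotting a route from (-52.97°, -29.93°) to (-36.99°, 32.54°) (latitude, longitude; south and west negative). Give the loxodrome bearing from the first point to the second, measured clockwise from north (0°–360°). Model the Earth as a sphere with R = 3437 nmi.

69.9°

Δψ = ln[tan(π/4+φ₂/2)/tan(π/4+φ₁/2)] = +0.3982
Δλ = +1.0903 rad (taken the short way round)
course = atan2(Δλ, Δψ) = 69.94°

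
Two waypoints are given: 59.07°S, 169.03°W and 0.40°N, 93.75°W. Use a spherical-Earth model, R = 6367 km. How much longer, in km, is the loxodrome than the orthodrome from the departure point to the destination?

220 km

Great circle: cos σ = sin φ₁ sin φ₂ + cos φ₁ cos φ₂ cos Δλ,  σ = 1.4459 rad → d_gc = 9205.8 km
Rhumb line: Δψ = +1.2919, q = Δφ/Δψ = 0.8034, d_rh = R√(Δφ²+q²Δλ²) = 9425.8 km
Excess = 9425.8 − 9205.8 = 220.0 ≈ 220 km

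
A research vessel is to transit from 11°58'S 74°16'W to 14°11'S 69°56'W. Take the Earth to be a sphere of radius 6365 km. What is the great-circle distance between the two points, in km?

Haversine: a = sin²(Δφ/2)+cos φ₁ cos φ₂ sin²(Δλ/2) = 0.00173;  σ = 2·atan2(√a,√(1−a))
σ = 4.767° → d = Rσ = 6365·0.08321 = 530 km

530 km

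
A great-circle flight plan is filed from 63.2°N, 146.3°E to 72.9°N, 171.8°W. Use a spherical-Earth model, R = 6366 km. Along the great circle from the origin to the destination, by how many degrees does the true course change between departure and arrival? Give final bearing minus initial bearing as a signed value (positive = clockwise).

+39.2°

Initial bearing θ₁ = atan2(sin Δλ cos φ₂, cos φ₁ sin φ₂ − sin φ₁ cos φ₂ cos Δλ) = 39.81°
Final bearing θ₂ = (initial bearing from the destination back to the start) + 180° = 79.04°
Δθ = θ₂ − θ₁ = +39.2°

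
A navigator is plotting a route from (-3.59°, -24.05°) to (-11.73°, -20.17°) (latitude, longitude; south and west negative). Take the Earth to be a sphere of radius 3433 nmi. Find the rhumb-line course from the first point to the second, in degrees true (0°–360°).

Δψ = ln[tan(π/4+φ₂/2)/tan(π/4+φ₁/2)] = -0.1435
Δλ = +0.0677 rad (taken the short way round)
course = atan2(Δλ, Δψ) = 154.73°

154.7°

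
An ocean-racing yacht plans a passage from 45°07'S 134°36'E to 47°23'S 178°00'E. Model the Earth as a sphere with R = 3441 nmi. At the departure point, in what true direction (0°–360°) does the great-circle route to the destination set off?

θ = atan2( sin Δλ·cos φ₂ ,  cos φ₁ sin φ₂ − sin φ₁ cos φ₂ cos Δλ )
  = atan2(+0.4652, -0.1707) = 110.15°

110.2°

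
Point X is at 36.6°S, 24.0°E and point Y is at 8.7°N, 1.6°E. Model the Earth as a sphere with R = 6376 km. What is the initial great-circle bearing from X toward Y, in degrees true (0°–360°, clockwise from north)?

θ = atan2( sin Δλ·cos φ₂ ,  cos φ₁ sin φ₂ − sin φ₁ cos φ₂ cos Δλ )
  = atan2(-0.3767, +0.6663) = 330.52°

330.5°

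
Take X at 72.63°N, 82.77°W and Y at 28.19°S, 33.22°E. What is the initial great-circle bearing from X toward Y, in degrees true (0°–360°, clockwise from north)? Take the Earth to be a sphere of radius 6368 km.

74.0°

N = sin Δλ·cos φ₂ = +0.7923;  D = cos φ₁ sin φ₂ − sin φ₁ cos φ₂ cos Δλ = +0.2276
initial course = atan2(N, D) = 73.97°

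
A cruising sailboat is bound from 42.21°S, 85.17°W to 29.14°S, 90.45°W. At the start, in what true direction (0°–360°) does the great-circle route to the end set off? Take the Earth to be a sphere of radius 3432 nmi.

340.2°

θ = atan2( sin Δλ·cos φ₂ ,  cos φ₁ sin φ₂ − sin φ₁ cos φ₂ cos Δλ )
  = atan2(-0.0804, +0.2237) = 340.23°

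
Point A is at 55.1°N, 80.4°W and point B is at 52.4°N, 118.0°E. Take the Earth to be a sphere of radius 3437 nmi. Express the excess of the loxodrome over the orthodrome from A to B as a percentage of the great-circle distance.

33.8%

Great circle: σ = 1.2466 rad → d_gc = Rσ = 4284.5 nmi
Rhumb: Δφ = -0.0471, Δλ = -2.8205, Δψ = -0.0797, q = Δφ/Δψ = 0.5911 → d_rh = R√(Δφ²+q²Δλ²) = 5731.9 nmi
Excess = (5731.9 − 4284.5) / 4284.5 = 1447.4 / 4284.5 = 33.78% ≈ 33.8%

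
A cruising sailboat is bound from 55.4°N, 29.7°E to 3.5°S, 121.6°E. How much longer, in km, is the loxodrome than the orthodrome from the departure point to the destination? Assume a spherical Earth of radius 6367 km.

Great circle: cos σ = sin φ₁ sin φ₂ + cos φ₁ cos φ₂ cos Δλ,  σ = 1.6399 rad → d_gc = 10441.2 km
Rhumb line: Δψ = -1.2276, q = Δφ/Δψ = 0.8374, d_rh = R√(Δφ²+q²Δλ²) = 10769.3 km
Excess = 10769.3 − 10441.2 = 328.1 ≈ 328 km

328 km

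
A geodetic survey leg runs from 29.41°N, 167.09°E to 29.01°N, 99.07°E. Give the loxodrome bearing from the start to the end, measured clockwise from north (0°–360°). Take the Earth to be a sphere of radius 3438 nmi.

269.6°

Δψ = ln[tan(π/4+φ₂/2)/tan(π/4+φ₁/2)] = -0.0080
Δλ = -1.1872 rad (taken the short way round)
course = atan2(Δλ, Δψ) = 269.61°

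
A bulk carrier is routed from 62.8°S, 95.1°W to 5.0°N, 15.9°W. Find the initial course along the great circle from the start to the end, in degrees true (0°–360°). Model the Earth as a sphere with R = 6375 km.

θ = atan2( sin Δλ·cos φ₂ ,  cos φ₁ sin φ₂ − sin φ₁ cos φ₂ cos Δλ )
  = atan2(+0.9785, +0.2059) = 78.12°

78.1°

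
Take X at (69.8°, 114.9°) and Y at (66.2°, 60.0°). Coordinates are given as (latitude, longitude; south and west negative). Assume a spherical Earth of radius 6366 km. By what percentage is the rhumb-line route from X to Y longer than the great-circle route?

Great circle: σ = 0.3516 rad → d_gc = Rσ = 2238.6 km
Rhumb: Δφ = -0.0628, Δλ = -0.9582, Δψ = -0.1681, q = Δφ/Δψ = 0.3738 → d_rh = R√(Δφ²+q²Δλ²) = 2314.9 km
Excess = (2314.9 − 2238.6) / 2238.6 = 76.3 / 2238.6 = 3.41% ≈ 3.4%

3.4%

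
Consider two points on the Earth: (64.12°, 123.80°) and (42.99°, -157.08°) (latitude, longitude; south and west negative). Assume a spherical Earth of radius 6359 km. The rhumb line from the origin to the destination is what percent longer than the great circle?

Great circle: σ = 0.8315 rad → d_gc = Rσ = 5287.7 km
Rhumb: Δφ = -0.3688, Δλ = +1.3809, Δψ = -0.6381, q = Δφ/Δψ = 0.5780 → d_rh = R√(Δφ²+q²Δλ²) = 5590.7 km
Excess = (5590.7 − 5287.7) / 5287.7 = 303.0 / 5287.7 = 5.73% ≈ 5.7%

5.7%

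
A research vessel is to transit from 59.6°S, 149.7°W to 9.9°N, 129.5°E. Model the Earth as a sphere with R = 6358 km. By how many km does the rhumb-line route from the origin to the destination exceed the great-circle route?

Great circle: cos σ = sin φ₁ sin φ₂ + cos φ₁ cos φ₂ cos Δλ,  σ = 1.6394 rad → d_gc = 10423.6 km
Rhumb line: Δψ = +1.4767, q = Δφ/Δψ = 0.8214, d_rh = R√(Δφ²+q²Δλ²) = 10664.0 km
Excess = 10664.0 − 10423.6 = 240.4 ≈ 240 km

240 km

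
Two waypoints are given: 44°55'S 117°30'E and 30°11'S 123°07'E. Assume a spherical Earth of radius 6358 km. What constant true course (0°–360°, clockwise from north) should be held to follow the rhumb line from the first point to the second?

16.7°

Δψ = ln[tan(π/4+φ₂/2)/tan(π/4+φ₁/2)] = +0.3263
Δλ = +0.0980 rad (taken the short way round)
course = atan2(Δλ, Δψ) = 16.72°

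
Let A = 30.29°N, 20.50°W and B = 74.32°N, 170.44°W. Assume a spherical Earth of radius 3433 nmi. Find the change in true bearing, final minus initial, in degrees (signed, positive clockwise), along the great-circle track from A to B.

Initial bearing θ₁ = atan2(sin Δλ cos φ₂, cos φ₁ sin φ₂ − sin φ₁ cos φ₂ cos Δλ) = 351.88°
Final bearing θ₂ = (initial bearing from the destination back to the start) + 180° = 206.81°
Δθ = θ₂ − θ₁ = -145.1°

-145.1°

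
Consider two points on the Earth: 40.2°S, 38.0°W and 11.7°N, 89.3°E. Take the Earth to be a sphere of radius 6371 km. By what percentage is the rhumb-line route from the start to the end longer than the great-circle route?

Great circle: σ = 2.1946 rad → d_gc = Rσ = 13981.8 km
Rhumb: Δφ = +0.9058, Δλ = +2.2218, Δψ = +0.9731, q = Δφ/Δψ = 0.9309 → d_rh = R√(Δφ²+q²Δλ²) = 14384.8 km
Excess = (14384.8 − 13981.8) / 13981.8 = 403.0 / 13981.8 = 2.88% ≈ 2.9%

2.9%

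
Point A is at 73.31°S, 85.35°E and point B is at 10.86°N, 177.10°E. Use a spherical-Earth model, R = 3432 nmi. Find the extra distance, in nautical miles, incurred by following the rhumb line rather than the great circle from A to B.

Great circle: cos σ = sin φ₁ sin φ₂ + cos φ₁ cos φ₂ cos Δλ,  σ = 1.7610 rad → d_gc = 6043.8 nmi
Rhumb line: Δψ = +2.1101, q = Δφ/Δψ = 0.6962, d_rh = R√(Δφ²+q²Δλ²) = 6329.1 nmi
Excess = 6329.1 − 6043.8 = 285.3 ≈ 285 nmi

285 nmi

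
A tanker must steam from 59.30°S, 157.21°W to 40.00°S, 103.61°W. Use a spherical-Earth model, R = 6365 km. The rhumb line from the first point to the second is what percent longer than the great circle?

2.3%

Great circle: σ = 0.6684 rad → d_gc = Rσ = 4254.6 km
Rhumb: Δφ = +0.3368, Δλ = +0.9355, Δψ = +0.5299, q = Δφ/Δψ = 0.6357 → d_rh = R√(Δφ²+q²Δλ²) = 4350.4 km
Excess = (4350.4 − 4254.6) / 4254.6 = 95.8 / 4254.6 = 2.252% ≈ 2.3%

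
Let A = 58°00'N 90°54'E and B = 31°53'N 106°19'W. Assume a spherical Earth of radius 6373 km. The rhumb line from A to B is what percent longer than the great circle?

29.5%

Great circle: σ = 1.5527 rad → d_gc = Rσ = 9895.2 km
Rhumb: Δφ = -0.4558, Δλ = +2.8411, Δψ = -0.6615, q = Δφ/Δψ = 0.6890 → d_rh = R√(Δφ²+q²Δλ²) = 12809.8 km
Excess = (12809.8 − 9895.2) / 9895.2 = 2914.6 / 9895.2 = 29.455% ≈ 29.5%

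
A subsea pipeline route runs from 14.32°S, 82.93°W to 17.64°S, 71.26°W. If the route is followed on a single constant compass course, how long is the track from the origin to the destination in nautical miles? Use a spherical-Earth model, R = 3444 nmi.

703 nmi

Δψ = ln[tan(π/4+φ₂/2)/tan(π/4+φ₁/2)] = -0.0603;  Δφ = -0.0579 rad,  Δλ = +0.2037 rad
q = Δφ/Δψ = 0.9612
d = R·√(Δφ² + q²Δλ²) = 3444·0.20417 = 703 nmi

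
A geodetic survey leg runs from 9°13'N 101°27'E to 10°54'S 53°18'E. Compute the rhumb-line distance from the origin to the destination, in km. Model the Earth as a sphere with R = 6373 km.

5778 km

Δψ = ln[tan(π/4+φ₂/2)/tan(π/4+φ₁/2)] = -0.3530;  Δφ = -0.3511 rad,  Δλ = -0.8404 rad
q = Δφ/Δψ = 0.9947
d = R·√(Δφ² + q²Δλ²) = 6373·0.90669 = 5778 km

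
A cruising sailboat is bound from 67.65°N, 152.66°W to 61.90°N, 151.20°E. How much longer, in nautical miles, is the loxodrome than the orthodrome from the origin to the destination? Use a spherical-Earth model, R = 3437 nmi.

Great circle: cos σ = sin φ₁ sin φ₂ + cos φ₁ cos φ₂ cos Δλ,  σ = 0.4137 rad → d_gc = 1421.8 nmi
Rhumb line: Δψ = -0.2365, q = Δφ/Δψ = 0.4244, d_rh = R√(Δφ²+q²Δλ²) = 1470.2 nmi
Excess = 1470.2 − 1421.8 = 48.4 ≈ 48 nmi

48 nmi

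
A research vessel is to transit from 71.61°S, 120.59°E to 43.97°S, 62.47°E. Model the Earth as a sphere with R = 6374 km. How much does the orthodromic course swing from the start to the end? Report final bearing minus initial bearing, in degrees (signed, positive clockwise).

Initial bearing θ₁ = atan2(sin Δλ cos φ₂, cos φ₁ sin φ₂ − sin φ₁ cos φ₂ cos Δλ) = 283.05°
Final bearing θ₂ = (initial bearing from the destination back to the start) + 180° = 334.72°
Δθ = θ₂ − θ₁ = +51.7°

+51.7°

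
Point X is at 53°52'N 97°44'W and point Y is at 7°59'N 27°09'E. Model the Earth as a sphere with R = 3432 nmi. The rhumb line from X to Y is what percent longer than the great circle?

8.8%

Great circle: σ = 1.7945 rad → d_gc = Rσ = 6158.6 nmi
Rhumb: Δφ = -0.8008, Δλ = +2.1796, Δψ = -0.9804, q = Δφ/Δψ = 0.8168 → d_rh = R√(Δφ²+q²Δλ²) = 6699.7 nmi
Excess = (6699.7 − 6158.6) / 6158.6 = 541.1 / 6158.6 = 8.79% ≈ 8.8%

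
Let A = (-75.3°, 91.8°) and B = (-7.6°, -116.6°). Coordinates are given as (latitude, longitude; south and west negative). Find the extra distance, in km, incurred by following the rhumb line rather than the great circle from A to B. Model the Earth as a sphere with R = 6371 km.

Great circle: cos σ = sin φ₁ sin φ₂ + cos φ₁ cos φ₂ cos Δλ,  σ = 1.6643 rad → d_gc = 10603.0 km
Rhumb line: Δψ = +1.9150, q = Δφ/Δψ = 0.6170, d_rh = R√(Δφ²+q²Δλ²) = 12839.6 km
Excess = 12839.6 − 10603.0 = 2236.6 ≈ 2237 km

2237 km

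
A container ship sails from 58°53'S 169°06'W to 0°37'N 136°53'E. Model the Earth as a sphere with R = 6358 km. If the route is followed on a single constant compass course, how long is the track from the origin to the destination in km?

8179 km

Rhumb course C = atan2(Δλ, Δψ) with Δψ = ln[tan(π/4+φ₂/2)/tan(π/4+φ₁/2)] = +1.2894, Δλ = -0.9428 → C = 323.83°
d = R·|Δφ| / |cos C| = 6358·1.03847 / 0.80723 = 8179 km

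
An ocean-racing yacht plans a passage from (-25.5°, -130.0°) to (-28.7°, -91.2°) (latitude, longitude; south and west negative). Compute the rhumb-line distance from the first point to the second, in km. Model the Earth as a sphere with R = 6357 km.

Rhumb course C = atan2(Δλ, Δψ) with Δψ = ln[tan(π/4+φ₂/2)/tan(π/4+φ₁/2)] = -0.0628, Δλ = +0.6772 → C = 95.29°
d = R·|Δφ| / |cos C| = 6357·0.05585 / 0.09227 = 3848 km

3848 km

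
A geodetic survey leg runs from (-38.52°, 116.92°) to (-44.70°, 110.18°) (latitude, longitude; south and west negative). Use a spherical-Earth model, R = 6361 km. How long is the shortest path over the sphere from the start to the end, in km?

885 km

Haversine: a = sin²(Δφ/2)+cos φ₁ cos φ₂ sin²(Δλ/2) = 0.00483;  σ = 2·atan2(√a,√(1−a))
σ = 7.968° → d = Rσ = 6361·0.13907 = 885 km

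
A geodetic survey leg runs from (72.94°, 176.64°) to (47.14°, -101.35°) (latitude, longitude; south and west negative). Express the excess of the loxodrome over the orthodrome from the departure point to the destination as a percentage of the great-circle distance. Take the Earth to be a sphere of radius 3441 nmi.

Great circle: σ = 0.7547 rad → d_gc = Rσ = 2596.8 nmi
Rhumb: Δφ = -0.4503, Δλ = +1.4313, Δψ = -0.9620, q = Δφ/Δψ = 0.4681 → d_rh = R√(Δφ²+q²Δλ²) = 2777.8 nmi
Excess = (2777.8 − 2596.8) / 2596.8 = 181.0 / 2596.8 = 6.97% ≈ 7.0%

7.0%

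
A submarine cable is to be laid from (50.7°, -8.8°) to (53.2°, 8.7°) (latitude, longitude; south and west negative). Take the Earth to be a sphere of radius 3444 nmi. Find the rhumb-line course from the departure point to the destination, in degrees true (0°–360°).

Meridional parts: M(φ₁)=+1.0298, M(φ₂)=+1.1006 → ΔM = +0.0708;  Δλ = +0.3054 rad
tan C = Δλ / ΔM = +4.3130 → C = 76.95°

76.9°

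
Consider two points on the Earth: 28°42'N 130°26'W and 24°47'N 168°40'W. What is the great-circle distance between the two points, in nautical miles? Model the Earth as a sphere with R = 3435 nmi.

2052 nmi

cos σ = sin φ₁ sin φ₂ + cos φ₁ cos φ₂ cos Δλ
      = sin(28.70°)sin(24.78°) + cos(28.70°)cos(24.78°)cos(-38.23°) = 0.8268
σ = 34.224° → d = Rσ = 3435·0.59733 = 2052 nmi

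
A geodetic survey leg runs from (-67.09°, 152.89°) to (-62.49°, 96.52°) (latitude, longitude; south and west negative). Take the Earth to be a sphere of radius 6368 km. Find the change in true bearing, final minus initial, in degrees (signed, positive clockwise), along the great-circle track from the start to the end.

Initial bearing θ₁ = atan2(sin Δλ cos φ₂, cos φ₁ sin φ₂ − sin φ₁ cos φ₂ cos Δλ) = 254.09°
Final bearing θ₂ = (initial bearing from the destination back to the start) + 180° = 305.86°
Δθ = θ₂ − θ₁ = +51.8°

+51.8°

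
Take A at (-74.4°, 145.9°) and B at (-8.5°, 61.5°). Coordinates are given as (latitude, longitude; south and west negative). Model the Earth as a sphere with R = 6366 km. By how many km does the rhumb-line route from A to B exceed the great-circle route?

Great circle: cos σ = sin φ₁ sin φ₂ + cos φ₁ cos φ₂ cos Δλ,  σ = 1.4017 rad → d_gc = 8923.1 km
Rhumb line: Δψ = +1.8390, q = Δφ/Δψ = 0.6254, d_rh = R√(Δφ²+q²Δλ²) = 9381.4 km
Excess = 9381.4 − 8923.1 = 458.3 ≈ 458 km

458 km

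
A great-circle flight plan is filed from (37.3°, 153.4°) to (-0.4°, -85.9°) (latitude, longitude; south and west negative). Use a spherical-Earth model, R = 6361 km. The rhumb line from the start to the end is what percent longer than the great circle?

3.4%

Great circle: σ = 1.9936 rad → d_gc = Rσ = 12681.5 km
Rhumb: Δφ = -0.6580, Δλ = +2.1066, Δψ = -0.7095, q = Δφ/Δψ = 0.9273 → d_rh = R√(Δφ²+q²Δλ²) = 13112.5 km
Excess = (13112.5 − 12681.5) / 12681.5 = 431.0 / 12681.5 = 3.40% ≈ 3.4%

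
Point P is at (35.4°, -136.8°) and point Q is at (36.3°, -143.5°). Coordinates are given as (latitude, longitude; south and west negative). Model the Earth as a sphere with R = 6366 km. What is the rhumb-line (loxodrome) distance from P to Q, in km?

612 km

Δψ = ln[tan(π/4+φ₂/2)/tan(π/4+φ₁/2)] = +0.0194;  Δφ = +0.0157 rad,  Δλ = -0.1169 rad
q = Δφ/Δψ = 0.8105
d = R·√(Δφ² + q²Δλ²) = 6366·0.09607 = 612 km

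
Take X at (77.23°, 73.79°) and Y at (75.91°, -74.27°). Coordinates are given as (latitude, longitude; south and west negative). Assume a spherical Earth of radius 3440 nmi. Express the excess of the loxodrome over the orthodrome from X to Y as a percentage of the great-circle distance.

33.2%

Great circle: σ = 0.4504 rad → d_gc = Rσ = 1549.5 nmi
Rhumb: Δφ = -0.0230, Δλ = -2.5841, Δψ = -0.0993, q = Δφ/Δψ = 0.2321 → d_rh = R√(Δφ²+q²Δλ²) = 2064.5 nmi
Excess = (2064.5 − 1549.5) / 1549.5 = 515.0 / 1549.5 = 33.24% ≈ 33.2%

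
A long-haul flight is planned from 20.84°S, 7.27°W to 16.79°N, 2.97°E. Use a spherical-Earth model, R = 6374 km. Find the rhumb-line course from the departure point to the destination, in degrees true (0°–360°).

Δψ = ln[tan(π/4+φ₂/2)/tan(π/4+φ₁/2)] = +0.6693
Δλ = +0.1787 rad (taken the short way round)
course = atan2(Δλ, Δψ) = 14.95°

14.9°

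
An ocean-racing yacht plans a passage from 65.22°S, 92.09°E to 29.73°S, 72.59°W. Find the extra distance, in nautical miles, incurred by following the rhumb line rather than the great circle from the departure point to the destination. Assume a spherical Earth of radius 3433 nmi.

1588 nmi

Great circle: cos σ = sin φ₁ sin φ₂ + cos φ₁ cos φ₂ cos Δλ,  σ = 1.4714 rad → d_gc = 5051.4 nmi
Rhumb line: Δψ = +0.9717, q = Δφ/Δψ = 0.6375, d_rh = R√(Δφ²+q²Δλ²) = 6639.6 nmi
Excess = 6639.6 − 5051.4 = 1588.2 ≈ 1588 nmi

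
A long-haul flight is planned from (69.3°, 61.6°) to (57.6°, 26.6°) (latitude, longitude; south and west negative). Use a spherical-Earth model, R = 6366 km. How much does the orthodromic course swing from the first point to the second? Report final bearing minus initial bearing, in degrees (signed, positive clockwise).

At departure: θ₁ = atan2(sin Δλ cos φ₂, cos φ₁ sin φ₂ − sin φ₁ cos φ₂ cos Δλ) = 249.95°
At arrival: θ₂ = atan2(sin Δλ cos φ₁, −cos φ₂ sin φ₁ + sin φ₂ cos φ₁ cos Δλ) = 218.30°
Δθ = θ₂ − θ₁ = -31.7°

-31.7°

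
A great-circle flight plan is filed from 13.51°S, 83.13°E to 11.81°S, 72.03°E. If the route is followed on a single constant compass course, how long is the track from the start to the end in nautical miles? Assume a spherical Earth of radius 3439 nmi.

Δψ = ln[tan(π/4+φ₂/2)/tan(π/4+φ₁/2)] = +0.0304;  Δφ = +0.0297 rad,  Δλ = -0.1937 rad
q = Δφ/Δψ = 0.9756
d = R·√(Δφ² + q²Δλ²) = 3439·0.19133 = 658 nmi

658 nmi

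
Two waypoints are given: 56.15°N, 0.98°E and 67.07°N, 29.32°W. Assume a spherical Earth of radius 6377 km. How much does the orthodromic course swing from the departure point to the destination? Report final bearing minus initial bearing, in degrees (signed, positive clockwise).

-26.9°

At departure: θ₁ = atan2(sin Δλ cos φ₂, cos φ₁ sin φ₂ − sin φ₁ cos φ₂ cos Δλ) = 319.93°
At arrival: θ₂ = atan2(sin Δλ cos φ₁, −cos φ₂ sin φ₁ + sin φ₂ cos φ₁ cos Δλ) = 293.01°
Δθ = θ₂ − θ₁ = -26.9°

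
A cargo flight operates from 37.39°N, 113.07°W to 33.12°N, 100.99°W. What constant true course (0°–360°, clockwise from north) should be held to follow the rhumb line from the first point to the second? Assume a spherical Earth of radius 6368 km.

Δψ = ln[tan(π/4+φ₂/2)/tan(π/4+φ₁/2)] = -0.0913
Δλ = +0.2108 rad (taken the short way round)
course = atan2(Δλ, Δψ) = 113.42°

113.4°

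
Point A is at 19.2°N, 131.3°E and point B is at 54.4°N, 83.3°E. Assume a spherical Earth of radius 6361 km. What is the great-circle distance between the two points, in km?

5613 km

cos σ = sin φ₁ sin φ₂ + cos φ₁ cos φ₂ cos Δλ
      = sin(19.20°)sin(54.40°) + cos(19.20°)cos(54.40°)cos(-48.00°) = 0.6353
σ = 50.561° → d = Rσ = 6361·0.88246 = 5613 km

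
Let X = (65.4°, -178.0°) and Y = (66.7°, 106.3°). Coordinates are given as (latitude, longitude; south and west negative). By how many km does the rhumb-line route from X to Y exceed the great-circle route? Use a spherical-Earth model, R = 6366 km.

209 km

Great circle: cos σ = sin φ₁ sin φ₂ + cos φ₁ cos φ₂ cos Δλ,  σ = 0.5038 rad → d_gc = 3207.2 km
Rhumb line: Δψ = +0.0559, q = Δφ/Δψ = 0.4058, d_rh = R√(Δφ²+q²Δλ²) = 3416.5 km
Excess = 3416.5 − 3207.2 = 209.3 ≈ 209 km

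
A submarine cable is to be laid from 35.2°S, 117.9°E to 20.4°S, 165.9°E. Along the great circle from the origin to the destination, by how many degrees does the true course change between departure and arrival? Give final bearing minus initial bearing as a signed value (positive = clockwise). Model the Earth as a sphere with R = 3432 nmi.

-23.7°

Initial bearing θ₁ = atan2(sin Δλ cos φ₂, cos φ₁ sin φ₂ − sin φ₁ cos φ₂ cos Δλ) = 83.72°
Final bearing θ₂ = (initial bearing from the destination back to the start) + 180° = 60.06°
Δθ = θ₂ − θ₁ = -23.7°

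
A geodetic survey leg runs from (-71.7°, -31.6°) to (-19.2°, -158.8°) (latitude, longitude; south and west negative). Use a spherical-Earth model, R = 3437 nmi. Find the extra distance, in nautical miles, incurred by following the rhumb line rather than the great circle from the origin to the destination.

Great circle: cos σ = sin φ₁ sin φ₂ + cos φ₁ cos φ₂ cos Δλ,  σ = 1.4374 rad → d_gc = 4940.5 nmi
Rhumb line: Δψ = +1.4844, q = Δφ/Δψ = 0.6173, d_rh = R√(Δφ²+q²Δλ²) = 5666.1 nmi
Excess = 5666.1 − 4940.5 = 725.6 ≈ 726 nmi

726 nmi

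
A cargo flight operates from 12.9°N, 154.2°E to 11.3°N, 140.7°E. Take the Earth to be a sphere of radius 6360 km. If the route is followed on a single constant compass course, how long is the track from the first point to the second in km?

1476 km

Rhumb course C = atan2(Δλ, Δψ) with Δψ = ln[tan(π/4+φ₂/2)/tan(π/4+φ₁/2)] = -0.0286, Δλ = -0.2356 → C = 263.09°
d = R·|Δφ| / |cos C| = 6360·0.02793 / 0.12033 = 1476 km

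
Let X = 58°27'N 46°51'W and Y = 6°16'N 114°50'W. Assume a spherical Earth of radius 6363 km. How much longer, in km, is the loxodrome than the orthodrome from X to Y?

174 km

Great circle: cos σ = sin φ₁ sin φ₂ + cos φ₁ cos φ₂ cos Δλ,  σ = 1.2787 rad → d_gc = 8136.1 km
Rhumb line: Δψ = -1.1545, q = Δφ/Δψ = 0.7889, d_rh = R√(Δφ²+q²Δλ²) = 8310.2 km
Excess = 8310.2 − 8136.1 = 174.1 ≈ 174 km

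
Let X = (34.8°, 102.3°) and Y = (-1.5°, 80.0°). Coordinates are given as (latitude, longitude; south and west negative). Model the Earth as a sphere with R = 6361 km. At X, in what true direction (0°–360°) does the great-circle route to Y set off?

214.6°

θ = atan2( sin Δλ·cos φ₂ ,  cos φ₁ sin φ₂ − sin φ₁ cos φ₂ cos Δλ )
  = atan2(-0.3793, -0.5493) = 214.63°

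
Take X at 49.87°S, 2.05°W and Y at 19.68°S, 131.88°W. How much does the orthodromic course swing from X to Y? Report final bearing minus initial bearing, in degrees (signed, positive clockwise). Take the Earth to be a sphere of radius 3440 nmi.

+103.2°

Initial bearing θ₁ = atan2(sin Δλ cos φ₂, cos φ₁ sin φ₂ − sin φ₁ cos φ₂ cos Δλ) = 226.84°
Final bearing θ₂ = (initial bearing from the destination back to the start) + 180° = 330.05°
Δθ = θ₂ − θ₁ = +103.2°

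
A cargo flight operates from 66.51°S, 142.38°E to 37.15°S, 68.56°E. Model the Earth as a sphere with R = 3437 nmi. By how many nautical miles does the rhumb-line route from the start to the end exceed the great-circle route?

Great circle: cos σ = sin φ₁ sin φ₂ + cos φ₁ cos φ₂ cos Δλ,  σ = 0.8732 rad → d_gc = 3001.1 nmi
Rhumb line: Δψ = +0.8714, q = Δφ/Δψ = 0.5881, d_rh = R√(Δφ²+q²Δλ²) = 3143.7 nmi
Excess = 3143.7 − 3001.1 = 142.6 ≈ 143 nmi

143 nmi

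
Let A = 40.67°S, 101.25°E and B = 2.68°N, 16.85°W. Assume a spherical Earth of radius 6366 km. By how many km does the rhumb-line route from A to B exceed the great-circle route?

430 km

Great circle: cos σ = sin φ₁ sin φ₂ + cos φ₁ cos φ₂ cos Δλ,  σ = 1.9685 rad → d_gc = 12531.7 km
Rhumb line: Δψ = +0.8250, q = Δφ/Δψ = 0.9170, d_rh = R√(Δφ²+q²Δλ²) = 12961.4 km
Excess = 12961.4 − 12531.7 = 429.7 ≈ 430 km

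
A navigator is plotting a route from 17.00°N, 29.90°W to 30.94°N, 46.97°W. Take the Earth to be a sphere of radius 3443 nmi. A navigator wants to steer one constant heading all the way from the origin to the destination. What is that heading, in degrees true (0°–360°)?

311.9°

Δψ = ln[tan(π/4+φ₂/2)/tan(π/4+φ₁/2)] = +0.2672
Δλ = -0.2979 rad (taken the short way round)
course = atan2(Δλ, Δψ) = 311.89°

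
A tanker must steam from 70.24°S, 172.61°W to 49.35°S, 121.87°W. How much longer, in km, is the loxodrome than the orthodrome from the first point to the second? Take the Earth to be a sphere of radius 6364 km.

88 km

Great circle: cos σ = sin φ₁ sin φ₂ + cos φ₁ cos φ₂ cos Δλ,  σ = 0.5483 rad → d_gc = 3489.5 km
Rhumb line: Δψ = +0.7546, q = Δφ/Δψ = 0.4832, d_rh = R√(Δφ²+q²Δλ²) = 3577.6 km
Excess = 3577.6 − 3489.5 = 88.1 ≈ 88 km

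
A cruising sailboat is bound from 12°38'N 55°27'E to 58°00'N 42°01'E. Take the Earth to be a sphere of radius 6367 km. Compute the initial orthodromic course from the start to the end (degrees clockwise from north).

N = sin Δλ·cos φ₂ = -0.1231;  D = cos φ₁ sin φ₂ − sin φ₁ cos φ₂ cos Δλ = +0.7148
initial course = atan2(N, D) = 350.23°

350.2°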